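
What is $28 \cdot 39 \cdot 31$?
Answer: $33852$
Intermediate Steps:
$28 \cdot 39 \cdot 31 = 1092 \cdot 31 = 33852$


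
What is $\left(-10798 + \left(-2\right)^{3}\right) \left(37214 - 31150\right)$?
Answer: $-65527584$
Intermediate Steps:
$\left(-10798 + \left(-2\right)^{3}\right) \left(37214 - 31150\right) = \left(-10798 - 8\right) 6064 = \left(-10806\right) 6064 = -65527584$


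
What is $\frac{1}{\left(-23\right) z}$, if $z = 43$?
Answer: $- \frac{1}{989} \approx -0.0010111$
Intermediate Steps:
$\frac{1}{\left(-23\right) z} = \frac{1}{\left(-23\right) 43} = \frac{1}{-989} = - \frac{1}{989}$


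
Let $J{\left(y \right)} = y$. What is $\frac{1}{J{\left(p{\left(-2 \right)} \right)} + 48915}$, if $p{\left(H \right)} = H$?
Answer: $\frac{1}{48913} \approx 2.0444 \cdot 10^{-5}$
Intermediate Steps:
$\frac{1}{J{\left(p{\left(-2 \right)} \right)} + 48915} = \frac{1}{-2 + 48915} = \frac{1}{48913}$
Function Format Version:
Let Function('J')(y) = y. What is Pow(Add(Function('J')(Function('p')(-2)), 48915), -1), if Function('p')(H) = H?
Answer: Rational(1, 48913) ≈ 2.0444e-5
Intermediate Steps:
Pow(Add(Function('J')(Function('p')(-2)), 48915), -1) = Pow(Add(-2, 48915), -1) = Pow(48913, -1) = Rational(1, 48913)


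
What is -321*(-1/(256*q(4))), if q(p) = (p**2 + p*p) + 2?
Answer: 321/8704 ≈ 0.036880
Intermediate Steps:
q(p) = 2 + 2*p**2 (q(p) = (p**2 + p**2) + 2 = 2*p**2 + 2 = 2 + 2*p**2)
-321*(-1/(256*q(4))) = -321*(-1/(256*(2 + 2*4**2))) = -321*(-1/(256*(2 + 2*16))) = -321*(-1/(256*(2 + 32))) = -321/((-256*34)) = -321/(-8704) = -321*(-1/8704) = 321/8704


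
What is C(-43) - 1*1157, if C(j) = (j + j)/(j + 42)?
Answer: -1071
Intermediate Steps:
C(j) = 2*j/(42 + j) (C(j) = (2*j)/(42 + j) = 2*j/(42 + j))
C(-43) - 1*1157 = 2*(-43)/(42 - 43) - 1*1157 = 2*(-43)/(-1) - 1157 = 2*(-43)*(-1) - 1157 = 86 - 1157 = -1071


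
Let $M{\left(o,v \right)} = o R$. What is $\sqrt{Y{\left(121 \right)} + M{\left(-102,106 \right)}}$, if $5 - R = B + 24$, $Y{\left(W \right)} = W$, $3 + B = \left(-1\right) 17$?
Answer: $\sqrt{19} \approx 4.3589$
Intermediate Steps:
$B = -20$ ($B = -3 - 17 = -20$)
$R = 1$ ($R = 5 - \left(-20 + 24\right) = 5 - 4 = 1$)
$M{\left(o,v \right)} = o$ ($M{\left(o,v \right)} = o 1 = o$)
$\sqrt{Y{\left(121 \right)} + M{\left(-102,106 \right)}} = \sqrt{121 - 102} = \sqrt{19}$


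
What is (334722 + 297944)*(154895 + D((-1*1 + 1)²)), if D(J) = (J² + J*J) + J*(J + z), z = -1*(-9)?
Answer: 97996800070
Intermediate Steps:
z = 9
D(J) = 2*J² + J*(9 + J) (D(J) = (J² + J*J) + J*(J + 9) = (J² + J²) + J*(9 + J) = 2*J² + J*(9 + J))
(334722 + 297944)*(154895 + D((-1*1 + 1)²)) = (334722 + 297944)*(154895 + 3*(-1*1 + 1)²*(3 + (-1*1 + 1)²)) = 632666*(154895 + 3*(-1 + 1)²*(3 + (-1 + 1)²)) = 632666*(154895 + 3*0²*(3 + 0²)) = 632666*(154895 + 3*0*(3 + 0)) = 632666*(154895 + 3*0*3) = 632666*(154895 + 0) = 632666*154895 = 97996800070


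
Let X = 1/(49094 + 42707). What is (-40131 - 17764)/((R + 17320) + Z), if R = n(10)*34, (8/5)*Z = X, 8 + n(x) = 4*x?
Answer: -42518551160/13518982469 ≈ -3.1451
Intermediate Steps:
n(x) = -8 + 4*x
X = 1/91801 ≈ 1.0893e-5
Z = 5/734408 (Z = (5/8)*(1/91801) = 5/734408 ≈ 6.8082e-6)
R = 1088 (R = (-8 + 4*10)*34 = (-8 + 40)*34 = 32*34 = 1088)
(-40131 - 17764)/((R + 17320) + Z) = (-40131 - 17764)/((1088 + 17320) + 5/734408) = -57895/(18408 + 5/734408) = -57895/13518982469/734408 = -57895*734408/13518982469 = -42518551160/13518982469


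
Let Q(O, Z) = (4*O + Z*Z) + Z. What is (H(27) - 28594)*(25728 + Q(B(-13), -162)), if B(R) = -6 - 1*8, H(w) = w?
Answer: -1478456518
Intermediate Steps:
B(R) = -14 (B(R) = -6 - 8 = -14)
Q(O, Z) = Z + Z² + 4*O (Q(O, Z) = (4*O + Z²) + Z = (Z² + 4*O) + Z = Z + Z² + 4*O)
(H(27) - 28594)*(25728 + Q(B(-13), -162)) = (27 - 28594)*(25728 + (-162 + (-162)² + 4*(-14))) = -28567*(25728 + (-162 + 26244 - 56)) = -28567*(25728 + 26026) = -28567*51754 = -1478456518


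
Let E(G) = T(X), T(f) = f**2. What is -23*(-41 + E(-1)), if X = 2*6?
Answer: -2369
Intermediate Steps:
X = 12
E(G) = 144 (E(G) = 12**2 = 144)
-23*(-41 + E(-1)) = -23*(-41 + 144) = -23*103 = -2369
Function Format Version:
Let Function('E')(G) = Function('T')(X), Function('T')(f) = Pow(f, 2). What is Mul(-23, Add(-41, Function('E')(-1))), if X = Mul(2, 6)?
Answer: -2369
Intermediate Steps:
X = 12
Function('E')(G) = 144 (Function('E')(G) = Pow(12, 2) = 144)
Mul(-23, Add(-41, Function('E')(-1))) = Mul(-23, Add(-41, 144)) = Mul(-23, 103) = -2369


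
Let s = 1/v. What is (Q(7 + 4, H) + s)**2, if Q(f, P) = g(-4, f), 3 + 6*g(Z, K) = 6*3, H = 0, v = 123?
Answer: 380689/60516 ≈ 6.2907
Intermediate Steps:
g(Z, K) = 5/2 (g(Z, K) = -1/2 + (6*3)/6 = -1/2 + (1/6)*18 = -1/2 + 3 = 5/2)
Q(f, P) = 5/2
s = 1/123 ≈ 0.0081301
(Q(7 + 4, H) + s)**2 = (5/2 + 1/123)**2 = (617/246)**2 = 380689/60516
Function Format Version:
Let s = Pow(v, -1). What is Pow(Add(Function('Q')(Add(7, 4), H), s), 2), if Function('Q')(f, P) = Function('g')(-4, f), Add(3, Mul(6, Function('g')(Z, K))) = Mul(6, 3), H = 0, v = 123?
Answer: Rational(380689, 60516) ≈ 6.2907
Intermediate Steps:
Function('g')(Z, K) = Rational(5, 2) (Function('g')(Z, K) = Add(Rational(-1, 2), Mul(Rational(1, 6), Mul(6, 3))) = Add(Rational(-1, 2), Mul(Rational(1, 6), 18)) = Add(Rational(-1, 2), 3) = Rational(5, 2))
Function('Q')(f, P) = Rational(5, 2)
s = Rational(1, 123) (s = Pow(123, -1) = Rational(1, 123) ≈ 0.0081301)
Pow(Add(Function('Q')(Add(7, 4), H), s), 2) = Pow(Add(Rational(5, 2), Rational(1, 123)), 2) = Pow(Rational(617, 246), 2) = Rational(380689, 60516)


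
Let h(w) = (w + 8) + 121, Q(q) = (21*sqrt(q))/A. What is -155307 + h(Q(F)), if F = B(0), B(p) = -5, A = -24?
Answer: -155178 - 7*I*sqrt(5)/8 ≈ -1.5518e+5 - 1.9566*I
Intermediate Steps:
F = -5
Q(q) = -7*sqrt(q)/8 (Q(q) = (21*sqrt(q))/(-24) = (21*sqrt(q))*(-1/24) = -7*sqrt(q)/8)
h(w) = 129 + w (h(w) = (8 + w) + 121 = 129 + w)
-155307 + h(Q(F)) = -155307 + (129 - 7*I*sqrt(5)/8) = -155178 - 7*I*sqrt(5)/8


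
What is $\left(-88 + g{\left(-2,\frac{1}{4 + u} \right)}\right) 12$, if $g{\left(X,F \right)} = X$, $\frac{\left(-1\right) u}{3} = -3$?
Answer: $-1080$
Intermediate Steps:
$u = 9$ ($u = \left(-3\right) \left(-3\right) = 9$)
$\left(-88 + g{\left(-2,\frac{1}{4 + u} \right)}\right) 12 = \left(-88 - 2\right) 12 = \left(-90\right) 12 = -1080$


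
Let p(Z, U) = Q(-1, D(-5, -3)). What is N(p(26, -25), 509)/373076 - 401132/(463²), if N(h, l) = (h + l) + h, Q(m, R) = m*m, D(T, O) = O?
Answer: -149543179473/79975929044 ≈ -1.8699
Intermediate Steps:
Q(m, R) = m²
p(Z, U) = 1 (p(Z, U) = (-1)² = 1)
N(h, l) = l + 2*h
N(p(26, -25), 509)/373076 - 401132/(463²) = (509 + 2*1)/373076 - 401132/(463²) = (509 + 2)*(1/373076) - 401132/214369 = 511*(1/373076) - 401132*1/214369 = 511/373076 - 401132/214369 = -149543179473/79975929044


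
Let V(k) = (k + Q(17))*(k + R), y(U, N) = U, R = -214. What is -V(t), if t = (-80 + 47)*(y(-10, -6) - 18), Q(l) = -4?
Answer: -653200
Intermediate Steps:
t = 924 (t = (-80 + 47)*(-10 - 18) = -33*(-28) = 924)
V(k) = (-214 + k)*(-4 + k) (V(k) = (k - 4)*(k - 214) = (-4 + k)*(-214 + k) = (-214 + k)*(-4 + k))
-V(t) = -(856 + 924² - 218*924) = -(856 + 853776 - 201432) = -1*653200 = -653200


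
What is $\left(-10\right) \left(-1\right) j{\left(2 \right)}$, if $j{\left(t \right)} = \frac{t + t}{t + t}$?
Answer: $10$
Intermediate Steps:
$j{\left(t \right)} = 1$ ($j{\left(t \right)} = \frac{2 t}{2 t} = 2 t \frac{1}{2 t} = 1$)
$\left(-10\right) \left(-1\right) j{\left(2 \right)} = \left(-10\right) \left(-1\right) 1 = 10 \cdot 1 = 10$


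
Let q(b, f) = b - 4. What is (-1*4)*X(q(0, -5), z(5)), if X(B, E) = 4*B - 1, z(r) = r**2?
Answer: 68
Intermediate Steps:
q(b, f) = -4 + b
X(B, E) = -1 + 4*B
(-1*4)*X(q(0, -5), z(5)) = (-1*4)*(-1 + 4*(-4 + 0)) = -4*(-1 + 4*(-4)) = -4*(-1 - 16) = -4*(-17) = 68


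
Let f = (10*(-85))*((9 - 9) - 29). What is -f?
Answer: -24650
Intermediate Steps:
f = 24650 (f = -850*(0 - 29) = -850*(-29) = 24650)
-f = -1*24650 = -24650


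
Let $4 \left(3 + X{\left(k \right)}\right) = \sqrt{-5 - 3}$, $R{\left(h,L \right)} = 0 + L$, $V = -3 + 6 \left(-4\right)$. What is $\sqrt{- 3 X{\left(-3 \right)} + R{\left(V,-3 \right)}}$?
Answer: $\frac{\sqrt{24 - 6 i \sqrt{2}}}{2} \approx 2.4864 - 0.42659 i$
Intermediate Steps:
$V = -27$ ($V = -3 - 24 = -27$)
$R{\left(h,L \right)} = L$
$X{\left(k \right)} = -3 + \frac{i \sqrt{2}}{2}$ ($X{\left(k \right)} = -3 + \frac{\sqrt{-5 - 3}}{4} = -3 + \frac{\sqrt{-8}}{4} = -3 + \frac{2 i \sqrt{2}}{4} = -3 + \frac{i \sqrt{2}}{2}$)
$\sqrt{- 3 X{\left(-3 \right)} + R{\left(V,-3 \right)}} = \sqrt{- 3 \left(-3 + \frac{i \sqrt{2}}{2}\right) - 3} = \sqrt{\left(9 - \frac{3 i \sqrt{2}}{2}\right) - 3} = \sqrt{6 - \frac{3 i \sqrt{2}}{2}}$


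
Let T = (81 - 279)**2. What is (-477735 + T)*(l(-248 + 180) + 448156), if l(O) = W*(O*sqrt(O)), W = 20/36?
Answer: -196530298836 + 99400360*I*sqrt(17)/3 ≈ -1.9653e+11 + 1.3661e+8*I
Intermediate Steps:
W = 5/9 (W = 20*(1/36) = 5/9 ≈ 0.55556)
T = 39204 (T = (-198)**2 = 39204)
l(O) = 5*O**(3/2)/9 (l(O) = 5*(O*sqrt(O))/9 = 5*O**(3/2)/9)
(-477735 + T)*(l(-248 + 180) + 448156) = (-477735 + 39204)*(5*(-248 + 180)**(3/2)/9 + 448156) = -438531*(5*(-68)**(3/2)/9 + 448156) = -438531*(5*(-136*I*sqrt(17))/9 + 448156) = -438531*(-680*I*sqrt(17)/9 + 448156) = -438531*(448156 - 680*I*sqrt(17)/9) = -196530298836 + 99400360*I*sqrt(17)/3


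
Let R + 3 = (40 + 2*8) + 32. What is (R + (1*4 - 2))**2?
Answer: 7569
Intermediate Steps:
R = 85 (R = -3 + ((40 + 2*8) + 32) = -3 + ((40 + 16) + 32) = -3 + (56 + 32) = -3 + 88 = 85)
(R + (1*4 - 2))**2 = (85 + (1*4 - 2))**2 = (85 + (4 - 2))**2 = (85 + 2)**2 = 87**2 = 7569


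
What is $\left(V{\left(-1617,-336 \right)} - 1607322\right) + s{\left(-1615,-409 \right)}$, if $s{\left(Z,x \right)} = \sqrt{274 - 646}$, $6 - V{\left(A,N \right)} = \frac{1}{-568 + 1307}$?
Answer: $- \frac{1187806525}{739} + 2 i \sqrt{93} \approx -1.6073 \cdot 10^{6} + 19.287 i$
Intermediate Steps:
$V{\left(A,N \right)} = \frac{4433}{739}$ ($V{\left(A,N \right)} = 6 - \frac{1}{-568 + 1307} = 6 - \frac{1}{739} = \frac{4433}{739}$)
$s{\left(Z,x \right)} = 2 i \sqrt{93}$ ($s{\left(Z,x \right)} = \sqrt{-372} = 2 i \sqrt{93}$)
$\left(V{\left(-1617,-336 \right)} - 1607322\right) + s{\left(-1615,-409 \right)} = \left(\frac{4433}{739} - 1607322\right) + 2 i \sqrt{93} = - \frac{1187806525}{739} + 2 i \sqrt{93}$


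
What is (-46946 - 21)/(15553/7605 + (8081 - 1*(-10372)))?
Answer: -357184035/140350618 ≈ -2.5449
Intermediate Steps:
(-46946 - 21)/(15553/7605 + (8081 - 1*(-10372))) = -46967/(15553*(1/7605) + (8081 + 10372)) = -46967/(15553/7605 + 18453) = -46967/140350618/7605 = -46967*7605/140350618 = -357184035/140350618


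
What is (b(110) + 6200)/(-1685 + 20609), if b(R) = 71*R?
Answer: 2335/3154 ≈ 0.74033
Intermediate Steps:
(b(110) + 6200)/(-1685 + 20609) = (71*110 + 6200)/(-1685 + 20609) = (7810 + 6200)/18924 = 14010*(1/18924) = 2335/3154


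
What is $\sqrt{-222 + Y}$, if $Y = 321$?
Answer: $3 \sqrt{11} \approx 9.9499$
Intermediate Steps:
$\sqrt{-222 + Y} = \sqrt{-222 + 321} = \sqrt{99} = 3 \sqrt{11}$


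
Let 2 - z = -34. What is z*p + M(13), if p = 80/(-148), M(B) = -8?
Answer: -1016/37 ≈ -27.459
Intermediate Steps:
p = -20/37 (p = 80*(-1/148) = -20/37 ≈ -0.54054)
z = 36 (z = 2 - 1*(-34) = 2 + 34 = 36)
z*p + M(13) = 36*(-20/37) - 8 = -720/37 - 8 = -1016/37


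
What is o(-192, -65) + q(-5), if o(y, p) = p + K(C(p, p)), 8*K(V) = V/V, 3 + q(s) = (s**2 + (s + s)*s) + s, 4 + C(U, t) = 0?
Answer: 17/8 ≈ 2.1250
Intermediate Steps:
C(U, t) = -4 (C(U, t) = -4 + 0 = -4)
q(s) = -3 + s + 3*s**2 (q(s) = -3 + ((s**2 + (s + s)*s) + s) = -3 + ((s**2 + (2*s)*s) + s) = -3 + ((s**2 + 2*s**2) + s) = -3 + (3*s**2 + s) = -3 + (s + 3*s**2) = -3 + s + 3*s**2)
K(V) = 1/8 (K(V) = (V/V)/8 = (1/8)*1 = 1/8)
o(y, p) = 1/8 + p (o(y, p) = p + 1/8 = 1/8 + p)
o(-192, -65) + q(-5) = (1/8 - 65) + (-3 - 5 + 3*(-5)**2) = -519/8 + (-3 - 5 + 3*25) = -519/8 + (-3 - 5 + 75) = -519/8 + 67 = 17/8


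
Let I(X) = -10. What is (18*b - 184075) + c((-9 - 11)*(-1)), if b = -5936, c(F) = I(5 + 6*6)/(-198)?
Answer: -28801372/99 ≈ -2.9092e+5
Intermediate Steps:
c(F) = 5/99 (c(F) = -10/(-198) = -10*(-1/198) = 5/99)
(18*b - 184075) + c((-9 - 11)*(-1)) = (18*(-5936) - 184075) + 5/99 = (-106848 - 184075) + 5/99 = -290923 + 5/99 = -28801372/99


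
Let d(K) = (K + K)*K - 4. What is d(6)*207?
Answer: 14076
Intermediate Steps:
d(K) = -4 + 2*K² (d(K) = (2*K)*K - 4 = 2*K² - 4 = -4 + 2*K²)
d(6)*207 = (-4 + 2*6²)*207 = (-4 + 2*36)*207 = (-4 + 72)*207 = 68*207 = 14076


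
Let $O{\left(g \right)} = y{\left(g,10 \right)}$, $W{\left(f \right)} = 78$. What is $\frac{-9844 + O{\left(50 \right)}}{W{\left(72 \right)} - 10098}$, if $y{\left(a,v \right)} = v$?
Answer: $\frac{1639}{1670} \approx 0.98144$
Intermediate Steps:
$O{\left(g \right)} = 10$
$\frac{-9844 + O{\left(50 \right)}}{W{\left(72 \right)} - 10098} = \frac{-9844 + 10}{78 - 10098} = - \frac{9834}{-10020} = \left(-9834\right) \left(- \frac{1}{10020}\right) = \frac{1639}{1670}$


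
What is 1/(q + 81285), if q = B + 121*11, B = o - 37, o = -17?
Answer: 1/82562 ≈ 1.2112e-5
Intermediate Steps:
B = -54 (B = -17 - 37 = -54)
q = 1277 (q = -54 + 121*11 = -54 + 1331 = 1277)
1/(q + 81285) = 1/(1277 + 81285) = 1/82562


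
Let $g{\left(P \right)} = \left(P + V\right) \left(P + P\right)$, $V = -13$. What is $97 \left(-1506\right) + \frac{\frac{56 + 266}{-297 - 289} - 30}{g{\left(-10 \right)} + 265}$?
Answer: $- \frac{31031477801}{212425} \approx -1.4608 \cdot 10^{5}$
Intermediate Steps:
$g{\left(P \right)} = 2 P \left(-13 + P\right)$ ($g{\left(P \right)} = \left(P - 13\right) \left(P + P\right) = \left(-13 + P\right) 2 P = 2 P \left(-13 + P\right)$)
$97 \left(-1506\right) + \frac{\frac{56 + 266}{-297 - 289} - 30}{g{\left(-10 \right)} + 265} = 97 \left(-1506\right) + \frac{\frac{56 + 266}{-297 - 289} - 30}{2 \left(-10\right) \left(-13 - 10\right) + 265} = -146082 + \frac{\frac{322}{-586} - 30}{2 \left(-10\right) \left(-23\right) + 265} = -146082 + \frac{322 \left(- \frac{1}{586}\right) - 30}{460 + 265} = -146082 + \frac{- \frac{161}{293} - 30}{725} = -146082 - \frac{8951}{212425} = - \frac{31031477801}{212425}$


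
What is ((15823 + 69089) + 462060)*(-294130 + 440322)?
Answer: 79962930624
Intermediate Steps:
((15823 + 69089) + 462060)*(-294130 + 440322) = (84912 + 462060)*146192 = 546972*146192 = 79962930624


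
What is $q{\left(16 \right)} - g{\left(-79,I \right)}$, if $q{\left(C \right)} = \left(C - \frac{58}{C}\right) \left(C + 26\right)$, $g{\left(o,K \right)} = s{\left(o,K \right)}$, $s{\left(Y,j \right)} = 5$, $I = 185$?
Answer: $\frac{2059}{4} \approx 514.75$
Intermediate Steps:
$g{\left(o,K \right)} = 5$
$q{\left(C \right)} = \left(26 + C\right) \left(C - \frac{58}{C}\right)$ ($q{\left(C \right)} = \left(C - \frac{58}{C}\right) \left(26 + C\right) = \left(26 + C\right) \left(C - \frac{58}{C}\right)$)
$q{\left(16 \right)} - g{\left(-79,I \right)} = \left(-58 + 16^{2} - \frac{1508}{16} + 26 \cdot 16\right) - 5 = \left(-58 + 256 - \frac{377}{4} + 416\right) - 5 = \frac{2079}{4} - 5 = \frac{2059}{4}$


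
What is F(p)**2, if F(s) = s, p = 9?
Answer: 81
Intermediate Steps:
F(p)**2 = 9**2 = 81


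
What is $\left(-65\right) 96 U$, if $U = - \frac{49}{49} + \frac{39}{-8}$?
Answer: $36660$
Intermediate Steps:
$U = - \frac{47}{8}$ ($U = \left(-49\right) \frac{1}{49} + 39 \left(- \frac{1}{8}\right) = -1 - \frac{39}{8} = - \frac{47}{8} \approx -5.875$)
$\left(-65\right) 96 U = \left(-65\right) 96 \left(- \frac{47}{8}\right) = \left(-6240\right) \left(- \frac{47}{8}\right) = 36660$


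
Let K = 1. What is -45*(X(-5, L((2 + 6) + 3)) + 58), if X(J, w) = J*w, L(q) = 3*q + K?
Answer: 5040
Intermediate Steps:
L(q) = 1 + 3*q (L(q) = 3*q + 1 = 1 + 3*q)
-45*(X(-5, L((2 + 6) + 3)) + 58) = -45*(-5*(1 + 3*((2 + 6) + 3)) + 58) = -45*(-5*(1 + 3*(8 + 3)) + 58) = -45*(-5*(1 + 3*11) + 58) = -45*(-5*(1 + 33) + 58) = -45*(-5*34 + 58) = -45*(-170 + 58) = -45*(-112) = 5040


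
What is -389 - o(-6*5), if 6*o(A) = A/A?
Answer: -2335/6 ≈ -389.17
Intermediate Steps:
o(A) = 1/6 (o(A) = (A/A)/6 = (1/6)*1 = 1/6)
-389 - o(-6*5) = -389 - 1*1/6 = -389 - 1/6 = -2335/6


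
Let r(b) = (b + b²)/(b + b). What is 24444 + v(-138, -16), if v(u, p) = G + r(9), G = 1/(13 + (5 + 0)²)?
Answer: 929063/38 ≈ 24449.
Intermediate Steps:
r(b) = (b + b²)/(2*b) (r(b) = (b + b²)/((2*b)) = (b + b²)*(1/(2*b)) = (b + b²)/(2*b))
G = 1/38 (G = 1/(13 + 5²) = 1/(13 + 25) = 1/38 ≈ 0.026316)
v(u, p) = 191/38 (v(u, p) = 1/38 + (½ + (½)*9) = 1/38 + (½ + 9/2) = 1/38 + 5 = 191/38)
24444 + v(-138, -16) = 24444 + 191/38 = 929063/38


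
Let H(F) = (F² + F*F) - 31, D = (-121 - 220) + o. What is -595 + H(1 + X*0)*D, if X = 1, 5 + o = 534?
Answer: -6047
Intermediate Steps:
o = 529 (o = -5 + 534 = 529)
D = 188 (D = (-121 - 220) + 529 = -341 + 529 = 188)
H(F) = -31 + 2*F² (H(F) = (F² + F²) - 31 = 2*F² - 31 = -31 + 2*F²)
-595 + H(1 + X*0)*D = -595 + (-31 + 2*(1 + 1*0)²)*188 = -595 + (-31 + 2*(1 + 0)²)*188 = -595 + (-31 + 2*1²)*188 = -595 + (-31 + 2*1)*188 = -595 + (-31 + 2)*188 = -595 - 29*188 = -595 - 5452 = -6047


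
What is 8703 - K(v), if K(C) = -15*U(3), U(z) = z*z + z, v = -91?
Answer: 8883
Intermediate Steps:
U(z) = z + z² (U(z) = z² + z = z + z²)
K(C) = -180 (K(C) = -45*(1 + 3) = -45*4 = -15*12 = -180)
8703 - K(v) = 8703 - 1*(-180) = 8703 + 180 = 8883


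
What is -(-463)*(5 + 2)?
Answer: 3241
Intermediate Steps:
-(-463)*(5 + 2) = -(-463)*7 = -463*(-7) = 3241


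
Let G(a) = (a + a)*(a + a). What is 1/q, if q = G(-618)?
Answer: 1/1527696 ≈ 6.5458e-7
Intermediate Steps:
G(a) = 4*a² (G(a) = (2*a)*(2*a) = 4*a²)
q = 1527696 (q = 4*(-618)² = 4*381924 = 1527696)
1/q = 1/1527696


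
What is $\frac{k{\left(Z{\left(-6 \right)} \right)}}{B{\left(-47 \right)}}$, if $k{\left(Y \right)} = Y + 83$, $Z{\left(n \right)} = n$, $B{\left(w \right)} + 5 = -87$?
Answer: $- \frac{77}{92} \approx -0.83696$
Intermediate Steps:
$B{\left(w \right)} = -92$ ($B{\left(w \right)} = -5 - 87 = -92$)
$k{\left(Y \right)} = 83 + Y$
$\frac{k{\left(Z{\left(-6 \right)} \right)}}{B{\left(-47 \right)}} = \frac{83 - 6}{-92} = 77 \left(- \frac{1}{92}\right) = - \frac{77}{92}$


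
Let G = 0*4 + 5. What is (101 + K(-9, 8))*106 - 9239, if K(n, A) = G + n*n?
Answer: 10583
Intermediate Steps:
G = 5 (G = 0 + 5 = 5)
K(n, A) = 5 + n**2 (K(n, A) = 5 + n*n = 5 + n**2)
(101 + K(-9, 8))*106 - 9239 = (101 + (5 + (-9)**2))*106 - 9239 = (101 + (5 + 81))*106 - 9239 = (101 + 86)*106 - 9239 = 187*106 - 9239 = 19822 - 9239 = 10583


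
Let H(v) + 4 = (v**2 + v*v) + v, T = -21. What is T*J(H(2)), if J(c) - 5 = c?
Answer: -231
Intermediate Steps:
H(v) = -4 + v + 2*v**2 (H(v) = -4 + ((v**2 + v*v) + v) = -4 + ((v**2 + v**2) + v) = -4 + (2*v**2 + v) = -4 + (v + 2*v**2) = -4 + v + 2*v**2)
J(c) = 5 + c
T*J(H(2)) = -21*(5 + (-4 + 2 + 2*2**2)) = -21*(5 + (-4 + 2 + 2*4)) = -21*(5 + (-4 + 2 + 8)) = -21*(5 + 6) = -21*11 = -231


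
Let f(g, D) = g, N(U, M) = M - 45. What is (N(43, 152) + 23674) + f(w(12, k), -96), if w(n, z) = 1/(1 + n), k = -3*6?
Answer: 309154/13 ≈ 23781.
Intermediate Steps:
N(U, M) = -45 + M
k = -18
(N(43, 152) + 23674) + f(w(12, k), -96) = ((-45 + 152) + 23674) + 1/(1 + 12) = (107 + 23674) + 1/13 = 23781 + 1/13 = 309154/13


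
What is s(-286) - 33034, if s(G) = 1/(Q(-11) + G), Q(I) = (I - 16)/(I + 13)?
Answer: -19787368/599 ≈ -33034.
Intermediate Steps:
Q(I) = (-16 + I)/(13 + I)
s(G) = 1/(-27/2 + G) (s(G) = 1/((-16 - 11)/(13 - 11) + G) = 1/(-27/2 + G))
s(-286) - 33034 = 2/(-27 + 2*(-286)) - 33034 = 2/(-27 - 572) - 33034 = 2/(-599) - 33034 = 2*(-1/599) - 33034 = -2/599 - 33034 = -19787368/599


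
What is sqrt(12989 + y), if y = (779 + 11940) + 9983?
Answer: sqrt(35691) ≈ 188.92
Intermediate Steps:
y = 22702 (y = 12719 + 9983 = 22702)
sqrt(12989 + y) = sqrt(12989 + 22702) = sqrt(35691)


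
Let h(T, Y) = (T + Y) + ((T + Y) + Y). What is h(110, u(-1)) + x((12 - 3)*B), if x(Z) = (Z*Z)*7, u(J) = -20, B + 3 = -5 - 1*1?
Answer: 46087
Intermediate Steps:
B = -9 (B = -3 + (-5 - 1*1) = -3 + (-5 - 1) = -3 - 6 = -9)
x(Z) = 7*Z² (x(Z) = Z²*7 = 7*Z²)
h(T, Y) = 2*T + 3*Y (h(T, Y) = (T + Y) + (T + 2*Y) = 2*T + 3*Y)
h(110, u(-1)) + x((12 - 3)*B) = (2*110 + 3*(-20)) + 7*((12 - 3)*(-9))² = (220 - 60) + 7*(9*(-9))² = 160 + 7*(-81)² = 160 + 7*6561 = 160 + 45927 = 46087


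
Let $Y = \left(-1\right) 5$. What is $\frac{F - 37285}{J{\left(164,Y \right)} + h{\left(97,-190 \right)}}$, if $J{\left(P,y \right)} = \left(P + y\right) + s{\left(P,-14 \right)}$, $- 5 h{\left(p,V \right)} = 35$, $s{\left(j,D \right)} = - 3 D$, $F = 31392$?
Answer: $- \frac{5893}{194} \approx -30.376$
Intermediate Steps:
$h{\left(p,V \right)} = -7$ ($h{\left(p,V \right)} = \left(- \frac{1}{5}\right) 35 = -7$)
$Y = -5$
$J{\left(P,y \right)} = 42 + P + y$ ($J{\left(P,y \right)} = \left(P + y\right) - -42 = \left(P + y\right) + 42 = 42 + P + y$)
$\frac{F - 37285}{J{\left(164,Y \right)} + h{\left(97,-190 \right)}} = \frac{31392 - 37285}{\left(42 + 164 - 5\right) - 7} = - \frac{5893}{201 - 7} = - \frac{5893}{194}$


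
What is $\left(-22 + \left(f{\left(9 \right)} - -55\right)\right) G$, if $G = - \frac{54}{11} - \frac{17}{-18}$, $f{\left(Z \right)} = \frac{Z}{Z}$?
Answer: $- \frac{13345}{99} \approx -134.8$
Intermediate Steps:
$f{\left(Z \right)} = 1$
$G = - \frac{785}{198}$ ($G = \left(-54\right) \frac{1}{11} - - \frac{17}{18} = - \frac{54}{11} + \frac{17}{18} = - \frac{785}{198} \approx -3.9646$)
$\left(-22 + \left(f{\left(9 \right)} - -55\right)\right) G = \left(-22 + \left(1 - -55\right)\right) \left(- \frac{785}{198}\right) = \left(-22 + \left(1 + 55\right)\right) \left(- \frac{785}{198}\right) = \left(-22 + 56\right) \left(- \frac{785}{198}\right) = 34 \left(- \frac{785}{198}\right) = - \frac{13345}{99}$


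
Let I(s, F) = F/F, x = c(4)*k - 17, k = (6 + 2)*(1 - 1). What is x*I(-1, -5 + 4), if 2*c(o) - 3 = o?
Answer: -17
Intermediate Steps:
c(o) = 3/2 + o/2
k = 0 (k = 8*0 = 0)
x = -17 (x = (3/2 + (1/2)*4)*0 - 17 = (3/2 + 2)*0 - 17 = (7/2)*0 - 17 = 0 - 17 = -17)
I(s, F) = 1
x*I(-1, -5 + 4) = -17*1 = -17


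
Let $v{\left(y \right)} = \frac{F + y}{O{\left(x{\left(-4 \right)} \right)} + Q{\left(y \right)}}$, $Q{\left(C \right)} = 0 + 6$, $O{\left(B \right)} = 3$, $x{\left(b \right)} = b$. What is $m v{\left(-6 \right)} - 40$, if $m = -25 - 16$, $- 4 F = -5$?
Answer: $- \frac{661}{36} \approx -18.361$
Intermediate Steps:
$F = \frac{5}{4}$ ($F = \left(- \frac{1}{4}\right) \left(-5\right) = \frac{5}{4} \approx 1.25$)
$Q{\left(C \right)} = 6$
$v{\left(y \right)} = \frac{5}{36} + \frac{y}{9}$ ($v{\left(y \right)} = \frac{\frac{5}{4} + y}{3 + 6} = \frac{\frac{5}{4} + y}{9} = \left(\frac{5}{4} + y\right) \frac{1}{9} = \frac{5}{36} + \frac{y}{9}$)
$m = -41$ ($m = -25 - 16 = -41$)
$m v{\left(-6 \right)} - 40 = - 41 \left(\frac{5}{36} + \frac{1}{9} \left(-6\right)\right) - 40 = - 41 \left(\frac{5}{36} - \frac{2}{3}\right) - 40 = \left(-41\right) \left(- \frac{19}{36}\right) - 40 = \frac{779}{36} - 40 = - \frac{661}{36}$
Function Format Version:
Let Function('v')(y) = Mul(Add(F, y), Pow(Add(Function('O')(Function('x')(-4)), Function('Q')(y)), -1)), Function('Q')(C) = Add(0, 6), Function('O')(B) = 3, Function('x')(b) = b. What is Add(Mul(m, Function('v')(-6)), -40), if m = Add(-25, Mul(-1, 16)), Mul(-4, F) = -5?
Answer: Rational(-661, 36) ≈ -18.361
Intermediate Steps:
F = Rational(5, 4) (F = Mul(Rational(-1, 4), -5) = Rational(5, 4) ≈ 1.2500)
Function('Q')(C) = 6
Function('v')(y) = Add(Rational(5, 36), Mul(Rational(1, 9), y)) (Function('v')(y) = Mul(Add(Rational(5, 4), y), Pow(Add(3, 6), -1)) = Mul(Add(Rational(5, 4), y), Pow(9, -1)) = Mul(Add(Rational(5, 4), y), Rational(1, 9)) = Add(Rational(5, 36), Mul(Rational(1, 9), y)))
m = -41 (m = Add(-25, -16) = -41)
Add(Mul(m, Function('v')(-6)), -40) = Add(Mul(-41, Add(Rational(5, 36), Mul(Rational(1, 9), -6))), -40) = Add(Mul(-41, Add(Rational(5, 36), Rational(-2, 3))), -40) = Add(Mul(-41, Rational(-19, 36)), -40) = Add(Rational(779, 36), -40) = Rational(-661, 36)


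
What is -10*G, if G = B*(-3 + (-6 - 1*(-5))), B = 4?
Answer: 160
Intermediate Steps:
G = -16 (G = 4*(-3 + (-6 - 1*(-5))) = 4*(-3 + (-6 + 5)) = 4*(-3 - 1) = 4*(-4) = -16)
-10*G = -10*(-16) = 160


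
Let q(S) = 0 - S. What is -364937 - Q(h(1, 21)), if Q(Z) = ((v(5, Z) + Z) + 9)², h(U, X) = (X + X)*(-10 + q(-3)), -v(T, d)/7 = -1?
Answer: -442221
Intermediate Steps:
q(S) = -S
v(T, d) = 7 (v(T, d) = -7*(-1) = 7)
h(U, X) = -14*X (h(U, X) = (X + X)*(-10 - 1*(-3)) = (2*X)*(-10 + 3) = (2*X)*(-7) = -14*X)
Q(Z) = (16 + Z)² (Q(Z) = ((7 + Z) + 9)² = (16 + Z)²)
-364937 - Q(h(1, 21)) = -364937 - (16 - 14*21)² = -364937 - (16 - 294)² = -364937 - 1*(-278)² = -364937 - 1*77284 = -364937 - 77284 = -442221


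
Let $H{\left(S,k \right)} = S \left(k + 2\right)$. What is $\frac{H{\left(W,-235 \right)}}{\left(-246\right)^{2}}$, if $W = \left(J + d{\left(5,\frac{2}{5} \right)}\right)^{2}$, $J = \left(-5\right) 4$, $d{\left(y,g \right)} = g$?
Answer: $- \frac{559433}{378225} \approx -1.4791$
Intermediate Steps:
$J = -20$
$W = \frac{9604}{25}$ ($W = \left(-20 + \frac{2}{5}\right)^{2} = \left(- \frac{98}{5}\right)^{2} = \frac{9604}{25} \approx 384.16$)
$H{\left(S,k \right)} = S \left(2 + k\right)$
$\frac{H{\left(W,-235 \right)}}{\left(-246\right)^{2}} = \frac{\frac{9604}{25} \left(2 - 235\right)}{\left(-246\right)^{2}} = \frac{\frac{9604}{25} \left(-233\right)}{60516} = \left(- \frac{2237732}{25}\right) \frac{1}{60516} = - \frac{559433}{378225}$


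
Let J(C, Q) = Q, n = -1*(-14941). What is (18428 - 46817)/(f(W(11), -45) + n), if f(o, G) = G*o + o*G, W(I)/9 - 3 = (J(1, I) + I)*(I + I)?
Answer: 28389/379529 ≈ 0.074801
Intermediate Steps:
n = 14941
W(I) = 27 + 36*I**2 (W(I) = 27 + 9*((I + I)*(I + I)) = 27 + 9*((2*I)*(2*I)) = 27 + 9*(4*I**2) = 27 + 36*I**2)
f(o, G) = 2*G*o (f(o, G) = G*o + G*o = 2*G*o)
(18428 - 46817)/(f(W(11), -45) + n) = (18428 - 46817)/(2*(-45)*(27 + 36*11**2) + 14941) = -28389/(2*(-45)*(27 + 36*121) + 14941) = -28389/(2*(-45)*(27 + 4356) + 14941) = -28389/(2*(-45)*4383 + 14941) = -28389/(-394470 + 14941) = -28389/(-379529) = -28389*(-1/379529) = 28389/379529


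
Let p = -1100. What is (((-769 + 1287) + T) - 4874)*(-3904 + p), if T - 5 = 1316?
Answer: 15187140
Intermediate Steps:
T = 1321 (T = 5 + 1316 = 1321)
(((-769 + 1287) + T) - 4874)*(-3904 + p) = (((-769 + 1287) + 1321) - 4874)*(-3904 - 1100) = ((518 + 1321) - 4874)*(-5004) = (1839 - 4874)*(-5004) = -3035*(-5004) = 15187140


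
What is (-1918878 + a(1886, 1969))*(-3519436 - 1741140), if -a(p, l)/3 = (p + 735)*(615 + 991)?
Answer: 76524841549056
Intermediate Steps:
a(p, l) = -3541230 - 4818*p (a(p, l) = -3*(p + 735)*(615 + 991) = -3*(735 + p)*1606 = -3*(1180410 + 1606*p) = -3541230 - 4818*p)
(-1918878 + a(1886, 1969))*(-3519436 - 1741140) = (-1918878 + (-3541230 - 4818*1886))*(-3519436 - 1741140) = (-1918878 + (-3541230 - 9086748))*(-5260576) = (-1918878 - 12627978)*(-5260576) = -14546856*(-5260576) = 76524841549056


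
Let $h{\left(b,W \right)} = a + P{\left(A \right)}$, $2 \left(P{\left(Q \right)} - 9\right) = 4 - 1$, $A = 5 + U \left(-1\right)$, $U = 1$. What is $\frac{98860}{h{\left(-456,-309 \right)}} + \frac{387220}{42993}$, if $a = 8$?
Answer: $\frac{8514903100}{1590741} \approx 5352.8$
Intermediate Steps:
$A = 4$ ($A = 5 + 1 \left(-1\right) = 5 - 1 = 4$)
$P{\left(Q \right)} = \frac{21}{2}$ ($P{\left(Q \right)} = 9 + \frac{4 - 1}{2} = 9 + \frac{1}{2} \cdot 3 = 9 + \frac{3}{2} = \frac{21}{2}$)
$h{\left(b,W \right)} = \frac{37}{2}$ ($h{\left(b,W \right)} = 8 + \frac{21}{2} = \frac{37}{2}$)
$\frac{98860}{h{\left(-456,-309 \right)}} + \frac{387220}{42993} = \frac{98860}{\frac{37}{2}} + \frac{387220}{42993} = 98860 \cdot \frac{2}{37} + 387220 \cdot \frac{1}{42993} = \frac{197720}{37} + \frac{387220}{42993} = \frac{8514903100}{1590741}$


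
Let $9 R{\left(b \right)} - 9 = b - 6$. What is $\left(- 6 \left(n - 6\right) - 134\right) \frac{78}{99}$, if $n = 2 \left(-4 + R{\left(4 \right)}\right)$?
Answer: $- \frac{4628}{99} \approx -46.747$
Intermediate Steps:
$R{\left(b \right)} = \frac{1}{3} + \frac{b}{9}$ ($R{\left(b \right)} = 1 + \frac{b - 6}{9} = 1 + \frac{-6 + b}{9} = 1 + \left(- \frac{2}{3} + \frac{b}{9}\right) = \frac{1}{3} + \frac{b}{9}$)
$n = - \frac{58}{9}$ ($n = 2 \left(-4 + \left(\frac{1}{3} + \frac{1}{9} \cdot 4\right)\right) = 2 \left(-4 + \left(\frac{1}{3} + \frac{4}{9}\right)\right) = 2 \left(-4 + \frac{7}{9}\right) = 2 \left(- \frac{29}{9}\right) = - \frac{58}{9} \approx -6.4444$)
$\left(- 6 \left(n - 6\right) - 134\right) \frac{78}{99} = \left(- 6 \left(- \frac{58}{9} - 6\right) - 134\right) \frac{78}{99} = \left(\left(-6\right) \left(- \frac{112}{9}\right) - 134\right) 78 \cdot \frac{1}{99} = \left(\frac{224}{3} - 134\right) \frac{26}{33} = \left(- \frac{178}{3}\right) \frac{26}{33} = - \frac{4628}{99}$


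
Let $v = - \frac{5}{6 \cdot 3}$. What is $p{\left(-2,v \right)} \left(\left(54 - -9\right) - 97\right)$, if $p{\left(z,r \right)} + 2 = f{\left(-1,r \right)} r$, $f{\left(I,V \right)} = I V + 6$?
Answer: $\frac{20621}{162} \approx 127.29$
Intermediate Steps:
$f{\left(I,V \right)} = 6 + I V$
$v = - \frac{5}{18} \approx -0.27778$
$p{\left(z,r \right)} = -2 + r \left(6 - r\right)$ ($p{\left(z,r \right)} = -2 + \left(6 - r\right) r = -2 + r \left(6 - r\right)$)
$p{\left(-2,v \right)} \left(\left(54 - -9\right) - 97\right) = \left(-2 - - \frac{5 \left(-6 - \frac{5}{18}\right)}{18}\right) \left(\left(54 - -9\right) - 97\right) = \left(-2 - \left(- \frac{5}{18}\right) \left(- \frac{113}{18}\right)\right) \left(\left(54 + 9\right) - 97\right) = \left(-2 - \frac{565}{324}\right) \left(63 - 97\right) = \left(- \frac{1213}{324}\right) \left(-34\right) = \frac{20621}{162}$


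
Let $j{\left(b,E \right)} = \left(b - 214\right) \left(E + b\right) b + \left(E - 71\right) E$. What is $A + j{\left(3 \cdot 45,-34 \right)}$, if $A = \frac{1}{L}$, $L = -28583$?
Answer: $- \frac{30686565886}{28583} \approx -1.0736 \cdot 10^{6}$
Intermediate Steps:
$j{\left(b,E \right)} = E \left(-71 + E\right) + b \left(-214 + b\right) \left(E + b\right)$ ($j{\left(b,E \right)} = \left(-214 + b\right) \left(E + b\right) b + \left(E - 71\right) E = b \left(-214 + b\right) \left(E + b\right) + \left(-71 + E\right) E = b \left(-214 + b\right) \left(E + b\right) + E \left(-71 + E\right) = E \left(-71 + E\right) + b \left(-214 + b\right) \left(E + b\right)$)
$A = - \frac{1}{28583}$ ($A = \frac{1}{-28583} = - \frac{1}{28583} \approx -3.4986 \cdot 10^{-5}$)
$A + j{\left(3 \cdot 45,-34 \right)} = - \frac{1}{28583} - \left(-2414 - 2460375 - 1156 + 4519800 - 21828 \cdot 45\right) = - \frac{1}{28583} + \left(1156 + 135^{3} - 214 \cdot 135^{2} + 2414 - 34 \cdot 135^{2} - \left(-7276\right) 135\right) = - \frac{1}{28583} + \left(1156 + 2460375 - 3900150 + 2414 - 619650 + 982260\right) = - \frac{1}{28583} - 1073595 = - \frac{30686565886}{28583}$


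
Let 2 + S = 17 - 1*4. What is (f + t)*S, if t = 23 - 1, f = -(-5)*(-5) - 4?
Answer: -77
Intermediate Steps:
f = -29 (f = -5*5 - 4 = -25 - 4 = -29)
S = 11 (S = -2 + (17 - 1*4) = -2 + (17 - 4) = -2 + 13 = 11)
t = 22
(f + t)*S = (-29 + 22)*11 = -7*11 = -77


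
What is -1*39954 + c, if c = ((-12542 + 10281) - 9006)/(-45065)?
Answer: -1800515743/45065 ≈ -39954.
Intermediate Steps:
c = 11267/45065 (c = (-2261 - 9006)*(-1/45065) = -11267*(-1/45065) = 11267/45065 ≈ 0.25002)
-1*39954 + c = -1*39954 + 11267/45065 = -39954 + 11267/45065 = -1800515743/45065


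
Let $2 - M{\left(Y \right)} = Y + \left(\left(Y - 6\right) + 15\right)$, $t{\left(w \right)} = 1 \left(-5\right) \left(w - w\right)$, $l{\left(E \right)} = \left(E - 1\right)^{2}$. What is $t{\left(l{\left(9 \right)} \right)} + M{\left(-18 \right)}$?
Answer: $29$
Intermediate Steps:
$l{\left(E \right)} = \left(-1 + E\right)^{2}$
$t{\left(w \right)} = 0$ ($t{\left(w \right)} = \left(-5\right) 0 = 0$)
$M{\left(Y \right)} = -7 - 2 Y$ ($M{\left(Y \right)} = 2 - \left(Y + \left(\left(Y - 6\right) + 15\right)\right) = 2 - \left(Y + \left(\left(-6 + Y\right) + 15\right)\right) = 2 - \left(Y + \left(9 + Y\right)\right) = 2 - \left(9 + 2 Y\right) = -7 - 2 Y$)
$t{\left(l{\left(9 \right)} \right)} + M{\left(-18 \right)} = 0 - -29 = 0 + \left(-7 + 36\right) = 0 + 29 = 29$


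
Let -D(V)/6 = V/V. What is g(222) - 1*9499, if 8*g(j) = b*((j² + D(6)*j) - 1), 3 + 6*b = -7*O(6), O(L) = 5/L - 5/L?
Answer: -199935/16 ≈ -12496.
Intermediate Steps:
D(V) = -6 (D(V) = -6*V/V = -6*1 = -6)
O(L) = 0
b = -½ (b = -½ + (-7*0)/6 = -½ + (⅙)*0 = -½ + 0 = -½ ≈ -0.50000)
g(j) = 1/16 - j²/16 + 3*j/8 (g(j) = (-((j² - 6*j) - 1)/2)/8 = (-(-1 + j² - 6*j)/2)/8 = (½ + 3*j - j²/2)/8 = 1/16 - j²/16 + 3*j/8)
g(222) - 1*9499 = (1/16 - 1/16*222² + (3/8)*222) - 1*9499 = (1/16 - 1/16*49284 + 333/4) - 9499 = (1/16 - 12321/4 + 333/4) - 9499 = -47951/16 - 9499 = -199935/16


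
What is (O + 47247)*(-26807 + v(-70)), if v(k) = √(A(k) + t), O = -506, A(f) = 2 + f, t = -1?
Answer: -1252985987 + 46741*I*√69 ≈ -1.253e+9 + 3.8826e+5*I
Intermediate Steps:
v(k) = √(1 + k) (v(k) = √((2 + k) - 1) = √(1 + k))
(O + 47247)*(-26807 + v(-70)) = (-506 + 47247)*(-26807 + √(1 - 70)) = 46741*(-26807 + √(-69)) = 46741*(-26807 + I*√69) = -1252985987 + 46741*I*√69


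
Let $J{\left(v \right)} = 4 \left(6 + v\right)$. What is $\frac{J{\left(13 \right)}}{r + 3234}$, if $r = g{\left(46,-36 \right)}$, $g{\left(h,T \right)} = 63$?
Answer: $\frac{76}{3297} \approx 0.023051$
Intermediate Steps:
$r = 63$
$J{\left(v \right)} = 24 + 4 v$
$\frac{J{\left(13 \right)}}{r + 3234} = \frac{24 + 4 \cdot 13}{63 + 3234} = \frac{24 + 52}{3297} = \frac{1}{3297} \cdot 76 = \frac{76}{3297}$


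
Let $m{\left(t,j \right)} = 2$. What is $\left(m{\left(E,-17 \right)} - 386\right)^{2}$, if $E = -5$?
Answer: $147456$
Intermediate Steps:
$\left(m{\left(E,-17 \right)} - 386\right)^{2} = \left(2 - 386\right)^{2} = \left(-384\right)^{2} = 147456$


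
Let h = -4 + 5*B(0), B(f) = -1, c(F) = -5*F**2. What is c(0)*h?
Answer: 0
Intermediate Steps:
h = -9 (h = -4 + 5*(-1) = -4 - 5 = -9)
c(0)*h = -5*0**2*(-9) = -5*0*(-9) = 0*(-9) = 0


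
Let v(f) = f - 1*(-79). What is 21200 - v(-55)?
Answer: 21176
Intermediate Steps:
v(f) = 79 + f (v(f) = f + 79 = 79 + f)
21200 - v(-55) = 21200 - (79 - 55) = 21200 - 1*24 = 21200 - 24 = 21176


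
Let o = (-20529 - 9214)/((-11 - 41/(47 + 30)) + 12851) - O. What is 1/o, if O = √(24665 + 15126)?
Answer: 2264191912829/38886759748300390 - 977407072321*√39791/38886759748300390 ≈ -0.0049556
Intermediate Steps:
O = √39791 ≈ 199.48
o = -2290211/988639 - √39791 (o = (-20529 - 9214)/((-11 - 41/(47 + 30)) + 12851) - √39791 = -29743/((-11 - 41/77) + 12851) - √39791 = -29743/(-888/77 + 12851) - √39791 = -29743/988639/77 - √39791 = -29743*77/988639 - √39791 = -2290211/988639 - √39791 ≈ -201.79)
1/o = 1/(-2290211/988639 - √39791)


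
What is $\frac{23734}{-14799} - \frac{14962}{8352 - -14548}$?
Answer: $- \frac{382465619}{169448550} \approx -2.2571$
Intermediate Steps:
$\frac{23734}{-14799} - \frac{14962}{8352 - -14548} = 23734 \left(- \frac{1}{14799}\right) - \frac{14962}{8352 + 14548} = - \frac{23734}{14799} - \frac{14962}{22900} = - \frac{23734}{14799} - \frac{7481}{11450} = - \frac{382465619}{169448550}$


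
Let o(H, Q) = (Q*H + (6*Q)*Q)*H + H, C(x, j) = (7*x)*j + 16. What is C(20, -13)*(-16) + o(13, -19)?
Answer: 53824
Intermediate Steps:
C(x, j) = 16 + 7*j*x (C(x, j) = 7*j*x + 16 = 16 + 7*j*x)
o(H, Q) = H + H*(6*Q² + H*Q) (o(H, Q) = (H*Q + 6*Q²)*H + H = (6*Q² + H*Q)*H + H = H*(6*Q² + H*Q) + H = H + H*(6*Q² + H*Q))
C(20, -13)*(-16) + o(13, -19) = (16 + 7*(-13)*20)*(-16) + 13*(1 + 6*(-19)² + 13*(-19)) = (16 - 1820)*(-16) + 13*(1 + 6*361 - 247) = -1804*(-16) + 13*(1 + 2166 - 247) = 28864 + 13*1920 = 28864 + 24960 = 53824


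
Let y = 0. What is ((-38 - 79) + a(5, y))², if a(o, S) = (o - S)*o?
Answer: 8464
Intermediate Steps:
a(o, S) = o*(o - S)
((-38 - 79) + a(5, y))² = ((-38 - 79) + 5*(5 - 1*0))² = (-117 + 5*(5 + 0))² = (-117 + 5*5)² = (-117 + 25)² = (-92)² = 8464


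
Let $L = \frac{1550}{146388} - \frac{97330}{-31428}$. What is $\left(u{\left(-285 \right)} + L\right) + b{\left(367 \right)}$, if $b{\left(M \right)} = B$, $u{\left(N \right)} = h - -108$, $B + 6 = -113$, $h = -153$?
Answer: $- \frac{15421150022}{95847543} \approx -160.89$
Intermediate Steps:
$B = -119$ ($B = -6 - 113 = -119$)
$u{\left(N \right)} = -45$ ($u{\left(N \right)} = -153 - -108 = -153 + 108 = -45$)
$b{\left(M \right)} = -119$
$L = \frac{297847030}{95847543}$ ($L = 1550 \cdot \frac{1}{146388} - - \frac{48665}{15714} = \frac{775}{73194} + \frac{48665}{15714} = \frac{297847030}{95847543} \approx 3.1075$)
$\left(u{\left(-285 \right)} + L\right) + b{\left(367 \right)} = \left(-45 + \frac{297847030}{95847543}\right) - 119 = - \frac{4015292405}{95847543} - 119 = - \frac{15421150022}{95847543}$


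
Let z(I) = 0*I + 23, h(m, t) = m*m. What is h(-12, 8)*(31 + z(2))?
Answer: 7776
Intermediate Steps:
h(m, t) = m²
z(I) = 23 (z(I) = 0 + 23 = 23)
h(-12, 8)*(31 + z(2)) = (-12)²*(31 + 23) = 144*54 = 7776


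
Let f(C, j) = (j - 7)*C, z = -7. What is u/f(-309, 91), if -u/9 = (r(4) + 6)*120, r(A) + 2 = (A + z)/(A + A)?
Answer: 435/2884 ≈ 0.15083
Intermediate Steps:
f(C, j) = C*(-7 + j) (f(C, j) = (-7 + j)*C = C*(-7 + j))
r(A) = -2 + (-7 + A)/(2*A) (r(A) = -2 + (A - 7)/(A + A) = -2 + (-7 + A)/((2*A)) = -2 + (-7 + A)*(1/(2*A)) = -2 + (-7 + A)/(2*A))
u = -3915 (u = -9*((1/2)*(-7 - 3*4)/4 + 6)*120 = -9*((1/2)*(1/4)*(-7 - 12) + 6)*120 = -9*((1/2)*(1/4)*(-19) + 6)*120 = -9*(-19/8 + 6)*120 = -261*120/8 = -9*435 = -3915)
u/f(-309, 91) = -3915*(-1/(309*(-7 + 91))) = -3915/((-309*84)) = -3915/(-25956) = -3915*(-1/25956) = 435/2884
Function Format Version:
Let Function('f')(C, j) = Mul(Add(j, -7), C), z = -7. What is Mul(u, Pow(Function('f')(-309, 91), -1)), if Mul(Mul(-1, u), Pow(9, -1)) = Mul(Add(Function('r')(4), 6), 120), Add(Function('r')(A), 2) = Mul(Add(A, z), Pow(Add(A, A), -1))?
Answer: Rational(435, 2884) ≈ 0.15083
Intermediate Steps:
Function('f')(C, j) = Mul(C, Add(-7, j)) (Function('f')(C, j) = Mul(Add(-7, j), C) = Mul(C, Add(-7, j)))
Function('r')(A) = Add(-2, Mul(Rational(1, 2), Pow(A, -1), Add(-7, A))) (Function('r')(A) = Add(-2, Mul(Add(A, -7), Pow(Add(A, A), -1))) = Add(-2, Mul(Add(-7, A), Pow(Mul(2, A), -1))) = Add(-2, Mul(Add(-7, A), Mul(Rational(1, 2), Pow(A, -1)))) = Add(-2, Mul(Rational(1, 2), Pow(A, -1), Add(-7, A))))
u = -3915 (u = Mul(-9, Mul(Add(Mul(Rational(1, 2), Pow(4, -1), Add(-7, Mul(-3, 4))), 6), 120)) = Mul(-9, Mul(Add(Mul(Rational(1, 2), Rational(1, 4), Add(-7, -12)), 6), 120)) = Mul(-9, Mul(Add(Mul(Rational(1, 2), Rational(1, 4), -19), 6), 120)) = Mul(-9, Mul(Add(Rational(-19, 8), 6), 120)) = Mul(-9, Mul(Rational(29, 8), 120)) = Mul(-9, 435) = -3915)
Mul(u, Pow(Function('f')(-309, 91), -1)) = Mul(-3915, Pow(Mul(-309, Add(-7, 91)), -1)) = Mul(-3915, Pow(Mul(-309, 84), -1)) = Mul(-3915, Pow(-25956, -1)) = Mul(-3915, Rational(-1, 25956)) = Rational(435, 2884)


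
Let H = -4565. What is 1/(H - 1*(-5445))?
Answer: 1/880 ≈ 0.0011364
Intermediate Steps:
1/(H - 1*(-5445)) = 1/(-4565 - 1*(-5445)) = 1/(-4565 + 5445) = 1/880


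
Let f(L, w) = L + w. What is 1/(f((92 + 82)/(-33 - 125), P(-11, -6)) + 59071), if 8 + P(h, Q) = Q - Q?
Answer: 79/4665890 ≈ 1.6931e-5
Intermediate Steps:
P(h, Q) = -8 (P(h, Q) = -8 + (Q - Q) = -8 + 0 = -8)
1/(f((92 + 82)/(-33 - 125), P(-11, -6)) + 59071) = 1/(((92 + 82)/(-33 - 125) - 8) + 59071) = 1/((174/(-158) - 8) + 59071) = 1/((174*(-1/158) - 8) + 59071) = 1/((-87/79 - 8) + 59071) = 1/(-719/79 + 59071) = 1/(4665890/79) = 79/4665890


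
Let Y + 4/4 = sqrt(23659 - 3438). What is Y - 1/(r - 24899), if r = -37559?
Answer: -62457/62458 + sqrt(20221) ≈ 141.20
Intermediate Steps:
Y = -1 + sqrt(20221) (Y = -1 + sqrt(23659 - 3438) = -1 + sqrt(20221) ≈ 141.20)
Y - 1/(r - 24899) = (-1 + sqrt(20221)) - 1/(-37559 - 24899) = (-1 + sqrt(20221)) - 1/(-62458) = (-1 + sqrt(20221)) - 1*(-1/62458) = (-1 + sqrt(20221)) + 1/62458 = -62457/62458 + sqrt(20221)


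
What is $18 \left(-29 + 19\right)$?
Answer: $-180$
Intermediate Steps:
$18 \left(-29 + 19\right) = 18 \left(-10\right) = -180$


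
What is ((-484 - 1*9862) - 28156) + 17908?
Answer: -20594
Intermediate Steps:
((-484 - 1*9862) - 28156) + 17908 = ((-484 - 9862) - 28156) + 17908 = (-10346 - 28156) + 17908 = -38502 + 17908 = -20594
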